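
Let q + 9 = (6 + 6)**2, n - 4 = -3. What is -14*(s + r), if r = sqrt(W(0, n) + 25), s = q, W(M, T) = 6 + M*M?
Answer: -1890 - 14*sqrt(31) ≈ -1967.9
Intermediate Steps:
n = 1 (n = 4 - 3 = 1)
q = 135 (q = -9 + (6 + 6)**2 = -9 + 12**2 = -9 + 144 = 135)
W(M, T) = 6 + M**2
s = 135
r = sqrt(31) (r = sqrt((6 + 0**2) + 25) = sqrt((6 + 0) + 25) = sqrt(6 + 25) = sqrt(31) ≈ 5.5678)
-14*(s + r) = -14*(135 + sqrt(31)) = -1890 - 14*sqrt(31)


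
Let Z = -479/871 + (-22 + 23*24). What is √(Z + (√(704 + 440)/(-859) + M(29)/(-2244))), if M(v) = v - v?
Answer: √(296379142658001 - 1303345238*√286)/748189 ≈ 23.009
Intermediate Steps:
M(v) = 0
Z = 461151/871 (Z = -479*1/871 + (-22 + 552) = -479/871 + 530 = 461151/871 ≈ 529.45)
√(Z + (√(704 + 440)/(-859) + M(29)/(-2244))) = √(461151/871 + (√(704 + 440)/(-859) + 0/(-2244))) = √(461151/871 + (√1144*(-1/859) + 0*(-1/2244))) = √(461151/871 + ((2*√286)*(-1/859) + 0)) = √(461151/871 + (-2*√286/859 + 0)) = √(461151/871 - 2*√286/859)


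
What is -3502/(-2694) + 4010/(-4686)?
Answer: 155762/350669 ≈ 0.44419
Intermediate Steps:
-3502/(-2694) + 4010/(-4686) = -3502*(-1/2694) + 4010*(-1/4686) = 1751/1347 - 2005/2343 = 155762/350669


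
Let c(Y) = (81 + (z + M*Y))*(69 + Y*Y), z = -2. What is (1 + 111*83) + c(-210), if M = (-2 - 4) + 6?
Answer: 3498565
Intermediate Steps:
M = 0 (M = -6 + 6 = 0)
c(Y) = 5451 + 79*Y² (c(Y) = (81 + (-2 + 0*Y))*(69 + Y*Y) = (81 + (-2 + 0))*(69 + Y²) = (81 - 2)*(69 + Y²) = 79*(69 + Y²) = 5451 + 79*Y²)
(1 + 111*83) + c(-210) = (1 + 111*83) + (5451 + 79*(-210)²) = (1 + 9213) + (5451 + 79*44100) = 9214 + (5451 + 3483900) = 9214 + 3489351 = 3498565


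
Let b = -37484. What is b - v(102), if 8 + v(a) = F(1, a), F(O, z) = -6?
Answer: -37470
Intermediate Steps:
v(a) = -14 (v(a) = -8 - 6 = -14)
b - v(102) = -37484 - 1*(-14) = -37484 + 14 = -37470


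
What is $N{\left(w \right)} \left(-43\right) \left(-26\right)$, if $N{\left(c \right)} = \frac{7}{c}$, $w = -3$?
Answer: $- \frac{7826}{3} \approx -2608.7$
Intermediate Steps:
$N{\left(w \right)} \left(-43\right) \left(-26\right) = \frac{7}{-3} \left(-43\right) \left(-26\right) = 7 \left(- \frac{1}{3}\right) \left(-43\right) \left(-26\right) = \left(- \frac{7}{3}\right) \left(-43\right) \left(-26\right) = \frac{301}{3} \left(-26\right) = - \frac{7826}{3}$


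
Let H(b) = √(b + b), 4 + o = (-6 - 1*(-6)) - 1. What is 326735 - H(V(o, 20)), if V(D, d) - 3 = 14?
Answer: 326735 - √34 ≈ 3.2673e+5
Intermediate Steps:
o = -5 (o = -4 + ((-6 - 1*(-6)) - 1) = -4 + ((-6 + 6) - 1) = -4 + (0 - 1) = -4 - 1 = -5)
V(D, d) = 17 (V(D, d) = 3 + 14 = 17)
H(b) = √2*√b (H(b) = √(2*b) = √2*√b)
326735 - H(V(o, 20)) = 326735 - √2*√17 = 326735 - √34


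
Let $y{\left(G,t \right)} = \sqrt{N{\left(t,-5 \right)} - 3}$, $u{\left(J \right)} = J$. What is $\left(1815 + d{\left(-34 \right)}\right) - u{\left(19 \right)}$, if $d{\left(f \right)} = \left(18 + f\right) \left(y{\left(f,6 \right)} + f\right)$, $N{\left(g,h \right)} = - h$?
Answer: $2340 - 16 \sqrt{2} \approx 2317.4$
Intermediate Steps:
$y{\left(G,t \right)} = \sqrt{2}$ ($y{\left(G,t \right)} = \sqrt{\left(-1\right) \left(-5\right) - 3} = \sqrt{5 - 3} = \sqrt{2}$)
$d{\left(f \right)} = \left(18 + f\right) \left(f + \sqrt{2}\right)$ ($d{\left(f \right)} = \left(18 + f\right) \left(\sqrt{2} + f\right) = \left(18 + f\right) \left(f + \sqrt{2}\right)$)
$\left(1815 + d{\left(-34 \right)}\right) - u{\left(19 \right)} = \left(1815 + \left(\left(-34\right)^{2} + 18 \left(-34\right) + 18 \sqrt{2} - 34 \sqrt{2}\right)\right) - 19 = \left(1815 + \left(1156 - 612 + 18 \sqrt{2} - 34 \sqrt{2}\right)\right) - 19 = \left(1815 + \left(544 - 16 \sqrt{2}\right)\right) - 19 = \left(2359 - 16 \sqrt{2}\right) - 19 = 2340 - 16 \sqrt{2}$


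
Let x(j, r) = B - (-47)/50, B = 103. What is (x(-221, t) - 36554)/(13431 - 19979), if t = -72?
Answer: 1822503/327400 ≈ 5.5666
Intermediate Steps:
x(j, r) = 5197/50 (x(j, r) = 103 - (-47)/50 = 103 - 1*(-47/50) = 103 + 47/50 = 5197/50)
(x(-221, t) - 36554)/(13431 - 19979) = (5197/50 - 36554)/(13431 - 19979) = -1822503/50/(-6548) = -1822503/50*(-1/6548) = 1822503/327400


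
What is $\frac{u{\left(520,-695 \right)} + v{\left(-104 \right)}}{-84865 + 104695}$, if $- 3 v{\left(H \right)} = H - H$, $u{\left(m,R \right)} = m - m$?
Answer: $0$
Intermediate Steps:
$u{\left(m,R \right)} = 0$
$v{\left(H \right)} = 0$ ($v{\left(H \right)} = - \frac{H - H}{3} = \left(- \frac{1}{3}\right) 0 = 0$)
$\frac{u{\left(520,-695 \right)} + v{\left(-104 \right)}}{-84865 + 104695} = \frac{0 + 0}{-84865 + 104695} = \frac{0}{19830} = 0 \cdot \frac{1}{19830} = 0$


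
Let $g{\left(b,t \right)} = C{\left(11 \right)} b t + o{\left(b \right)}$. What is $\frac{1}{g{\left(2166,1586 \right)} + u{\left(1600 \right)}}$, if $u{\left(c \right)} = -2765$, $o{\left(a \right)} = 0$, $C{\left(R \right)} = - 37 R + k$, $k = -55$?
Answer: $- \frac{1}{1587100277} \approx -6.3008 \cdot 10^{-10}$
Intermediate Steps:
$C{\left(R \right)} = -55 - 37 R$ ($C{\left(R \right)} = - 37 R - 55 = -55 - 37 R$)
$g{\left(b,t \right)} = - 462 b t$ ($g{\left(b,t \right)} = \left(-55 - 407\right) b t + 0 = - 462 b t + 0 = - 462 b t$)
$\frac{1}{g{\left(2166,1586 \right)} + u{\left(1600 \right)}} = \frac{1}{\left(-462\right) 2166 \cdot 1586 - 2765} = \frac{1}{-1587097512 - 2765} = \frac{1}{-1587100277} = - \frac{1}{1587100277}$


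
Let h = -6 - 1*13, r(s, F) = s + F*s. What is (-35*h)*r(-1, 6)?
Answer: -4655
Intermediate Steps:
h = -19 (h = -6 - 13 = -19)
(-35*h)*r(-1, 6) = (-35*(-19))*(-(1 + 6)) = 665*(-1*7) = 665*(-7) = -4655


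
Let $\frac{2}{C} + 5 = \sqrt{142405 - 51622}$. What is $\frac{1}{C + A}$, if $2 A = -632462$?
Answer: $- \frac{14350246544}{4537992813274507} - \frac{3 \sqrt{10087}}{4537992813274507} \approx -3.1622 \cdot 10^{-6}$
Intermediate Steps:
$A = -316231$ ($A = \frac{1}{2} \left(-632462\right) = -316231$)
$C = \frac{2}{-5 + 3 \sqrt{10087}}$ ($C = \frac{2}{-5 + \sqrt{142405 - 51622}} = \frac{2}{-5 + \sqrt{90783}} = \frac{2}{-5 + 3 \sqrt{10087}} \approx 0.0067499$)
$\frac{1}{C + A} = \frac{1}{\left(\frac{5}{45379} + \frac{3 \sqrt{10087}}{45379}\right) - 316231} = \frac{1}{- \frac{14350246544}{45379} + \frac{3 \sqrt{10087}}{45379}}$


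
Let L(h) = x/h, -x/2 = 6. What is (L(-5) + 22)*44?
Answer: 5368/5 ≈ 1073.6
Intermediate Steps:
x = -12 (x = -2*6 = -12)
L(h) = -12/h
(L(-5) + 22)*44 = (-12/(-5) + 22)*44 = (-12*(-⅕) + 22)*44 = (12/5 + 22)*44 = (122/5)*44 = 5368/5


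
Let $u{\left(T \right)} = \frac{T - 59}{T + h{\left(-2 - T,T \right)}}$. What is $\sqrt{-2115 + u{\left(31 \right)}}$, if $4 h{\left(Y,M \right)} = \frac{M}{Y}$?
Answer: $\frac{i \sqrt{34894999371}}{4061} \approx 45.999 i$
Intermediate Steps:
$h{\left(Y,M \right)} = \frac{M}{4 Y}$ ($h{\left(Y,M \right)} = \frac{M \frac{1}{Y}}{4} = \frac{M}{4 Y}$)
$u{\left(T \right)} = \frac{-59 + T}{T + \frac{T}{4 \left(-2 - T\right)}}$ ($u{\left(T \right)} = \frac{T - 59}{T + \frac{T}{4 \left(-2 - T\right)}} = \frac{-59 + T}{T + \frac{T}{4 \left(-2 - T\right)}}$)
$\sqrt{-2115 + u{\left(31 \right)}} = \sqrt{-2115 + \frac{4 \left(-59 + 31\right) \left(2 + 31\right)}{31 \left(7 + 4 \cdot 31\right)}} = \sqrt{-2115 + 4 \cdot \frac{1}{31} \frac{1}{7 + 124} \left(-28\right) 33} = \sqrt{-2115 + 4 \cdot \frac{1}{31} \cdot \frac{1}{131} \left(-28\right) 33} = \sqrt{-2115 - \frac{3696}{4061}} = \sqrt{- \frac{8592711}{4061}} = \frac{i \sqrt{34894999371}}{4061}$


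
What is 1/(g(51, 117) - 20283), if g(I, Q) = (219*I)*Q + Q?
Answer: 1/1286607 ≈ 7.7724e-7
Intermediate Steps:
g(I, Q) = Q + 219*I*Q (g(I, Q) = 219*I*Q + Q = Q + 219*I*Q)
1/(g(51, 117) - 20283) = 1/(117*(1 + 219*51) - 20283) = 1/(117*(1 + 11169) - 20283) = 1/(117*11170 - 20283) = 1/(1306890 - 20283) = 1/1286607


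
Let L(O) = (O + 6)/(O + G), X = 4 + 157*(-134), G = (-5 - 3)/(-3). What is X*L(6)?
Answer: -29124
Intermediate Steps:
G = 8/3 (G = -⅓*(-8) = 8/3 ≈ 2.6667)
X = -21034 (X = 4 - 21038 = -21034)
L(O) = (6 + O)/(8/3 + O) (L(O) = (O + 6)/(O + 8/3) = (6 + O)/(8/3 + O))
X*L(6) = -63102*(6 + 6)/(8 + 3*6) = -63102*12/(8 + 18) = -63102*12/26 = -21034*18/13 = -29124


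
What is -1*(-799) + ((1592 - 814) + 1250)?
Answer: 2827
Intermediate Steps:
-1*(-799) + ((1592 - 814) + 1250) = 799 + (778 + 1250) = 799 + 2028 = 2827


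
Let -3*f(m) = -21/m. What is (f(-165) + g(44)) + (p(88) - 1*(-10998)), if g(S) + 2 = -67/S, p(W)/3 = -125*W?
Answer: -14523673/660 ≈ -22006.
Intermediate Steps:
f(m) = 7/m (f(m) = -(-7)/m = 7/m)
p(W) = -375*W (p(W) = 3*(-125*W) = -375*W)
g(S) = -2 - 67/S
(f(-165) + g(44)) + (p(88) - 1*(-10998)) = (7/(-165) + (-2 - 67/44)) + (-375*88 - 1*(-10998)) = (7*(-1/165) + (-2 - 67*1/44)) + (-33000 + 10998) = (-7/165 + (-2 - 67/44)) - 22002 = (-7/165 - 155/44) - 22002 = -2353/660 - 22002 = -14523673/660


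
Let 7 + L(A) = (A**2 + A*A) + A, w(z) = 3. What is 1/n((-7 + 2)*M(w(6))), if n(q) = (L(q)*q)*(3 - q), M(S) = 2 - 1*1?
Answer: -1/1520 ≈ -0.00065789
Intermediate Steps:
L(A) = -7 + A + 2*A**2 (L(A) = -7 + ((A**2 + A*A) + A) = -7 + ((A**2 + A**2) + A) = -7 + (2*A**2 + A) = -7 + (A + 2*A**2) = -7 + A + 2*A**2)
M(S) = 1 (M(S) = 2 - 1 = 1)
n(q) = q*(3 - q)*(-7 + q + 2*q**2) (n(q) = ((-7 + q + 2*q**2)*q)*(3 - q) = (q*(-7 + q + 2*q**2))*(3 - q) = q*(3 - q)*(-7 + q + 2*q**2))
1/n((-7 + 2)*M(w(6))) = 1/(-(-7 + 2)*1*(-3 + (-7 + 2)*1)*(-7 + (-7 + 2)*1 + 2*((-7 + 2)*1)**2)) = 1/(-(-5*1)*(-3 - 5*1)*(-7 - 5*1 + 2*(-5*1)**2)) = 1/(-1*(-5)*(-3 - 5)*(-7 - 5 + 2*(-5)**2)) = 1/(-1*(-5)*(-8)*(-7 - 5 + 2*25)) = 1/(-1*(-5)*(-8)*(-7 - 5 + 50)) = 1/(-1*(-5)*(-8)*38) = 1/(-1520) = -1/1520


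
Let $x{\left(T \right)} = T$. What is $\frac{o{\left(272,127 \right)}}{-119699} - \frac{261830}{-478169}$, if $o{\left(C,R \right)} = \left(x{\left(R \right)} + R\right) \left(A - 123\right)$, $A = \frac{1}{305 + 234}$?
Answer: $\frac{24944661136726}{30850393259609} \approx 0.80857$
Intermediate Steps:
$A = \frac{1}{539} \approx 0.0018553$
$o{\left(C,R \right)} = - \frac{132592 R}{539}$ ($o{\left(C,R \right)} = \left(R + R\right) \left(\frac{1}{539} - 123\right) = 2 R \left(- \frac{66296}{539}\right) = - \frac{132592 R}{539}$)
$\frac{o{\left(272,127 \right)}}{-119699} - \frac{261830}{-478169} = \frac{\left(- \frac{132592}{539}\right) 127}{-119699} - \frac{261830}{-478169} = \left(- \frac{16839184}{539}\right) \left(- \frac{1}{119699}\right) - - \frac{261830}{478169} = \frac{16839184}{64517761} + \frac{261830}{478169} = \frac{24944661136726}{30850393259609}$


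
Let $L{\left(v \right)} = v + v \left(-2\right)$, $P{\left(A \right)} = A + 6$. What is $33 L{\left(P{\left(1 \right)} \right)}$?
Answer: $-231$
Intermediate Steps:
$P{\left(A \right)} = 6 + A$
$L{\left(v \right)} = - v$ ($L{\left(v \right)} = v - 2 v = - v$)
$33 L{\left(P{\left(1 \right)} \right)} = 33 \left(- (6 + 1)\right) = 33 \left(\left(-1\right) 7\right) = 33 \left(-7\right) = -231$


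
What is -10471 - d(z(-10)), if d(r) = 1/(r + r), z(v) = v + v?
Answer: -418839/40 ≈ -10471.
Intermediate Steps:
z(v) = 2*v
d(r) = 1/(2*r)
-10471 - d(z(-10)) = -10471 - 1/(2*(2*(-10))) = -10471 - 1/(2*(-20)) = -10471 - (-1)/(2*20) = -10471 - 1*(-1/40) = -10471 + 1/40 = -418839/40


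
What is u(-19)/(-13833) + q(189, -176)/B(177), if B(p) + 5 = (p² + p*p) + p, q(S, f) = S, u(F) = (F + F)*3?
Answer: 3259019/289709130 ≈ 0.011249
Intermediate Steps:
u(F) = 6*F (u(F) = (2*F)*3 = 6*F)
B(p) = -5 + p + 2*p² (B(p) = -5 + ((p² + p*p) + p) = -5 + ((p² + p²) + p) = -5 + (2*p² + p) = -5 + (p + 2*p²) = -5 + p + 2*p²)
u(-19)/(-13833) + q(189, -176)/B(177) = (6*(-19))/(-13833) + 189/(-5 + 177 + 2*177²) = -114*(-1/13833) + 189/(-5 + 177 + 2*31329) = 38/4611 + 189/(-5 + 177 + 62658) = 38/4611 + 189/62830 = 3259019/289709130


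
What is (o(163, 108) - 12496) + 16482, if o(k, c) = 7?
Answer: 3993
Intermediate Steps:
(o(163, 108) - 12496) + 16482 = (7 - 12496) + 16482 = -12489 + 16482 = 3993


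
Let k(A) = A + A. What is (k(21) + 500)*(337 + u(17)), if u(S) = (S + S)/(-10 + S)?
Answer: 1297006/7 ≈ 1.8529e+5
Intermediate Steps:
u(S) = 2*S/(-10 + S) (u(S) = (2*S)/(-10 + S) = 2*S/(-10 + S))
k(A) = 2*A
(k(21) + 500)*(337 + u(17)) = (2*21 + 500)*(337 + 2*17/(-10 + 17)) = (42 + 500)*(337 + 2*17/7) = 542*(337 + 2*17*(⅐)) = 542*(337 + 34/7) = 542*(2393/7) = 1297006/7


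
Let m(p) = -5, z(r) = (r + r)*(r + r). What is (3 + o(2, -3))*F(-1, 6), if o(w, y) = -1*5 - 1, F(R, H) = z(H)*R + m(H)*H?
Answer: 522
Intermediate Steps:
z(r) = 4*r² (z(r) = (2*r)*(2*r) = 4*r²)
F(R, H) = -5*H + 4*R*H² (F(R, H) = (4*H²)*R - 5*H = 4*R*H² - 5*H = -5*H + 4*R*H²)
o(w, y) = -6 (o(w, y) = -5 - 1 = -6)
(3 + o(2, -3))*F(-1, 6) = (3 - 6)*(6*(-5 + 4*6*(-1))) = -18*(-5 - 24) = -18*(-29) = -3*(-174) = 522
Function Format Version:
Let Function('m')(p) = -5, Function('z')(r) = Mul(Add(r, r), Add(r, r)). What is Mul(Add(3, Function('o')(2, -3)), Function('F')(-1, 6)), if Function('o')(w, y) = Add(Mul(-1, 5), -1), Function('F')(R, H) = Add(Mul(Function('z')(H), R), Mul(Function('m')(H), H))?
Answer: 522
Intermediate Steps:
Function('z')(r) = Mul(4, Pow(r, 2)) (Function('z')(r) = Mul(Mul(2, r), Mul(2, r)) = Mul(4, Pow(r, 2)))
Function('F')(R, H) = Add(Mul(-5, H), Mul(4, R, Pow(H, 2))) (Function('F')(R, H) = Add(Mul(Mul(4, Pow(H, 2)), R), Mul(-5, H)) = Add(Mul(4, R, Pow(H, 2)), Mul(-5, H)) = Add(Mul(-5, H), Mul(4, R, Pow(H, 2))))
Function('o')(w, y) = -6 (Function('o')(w, y) = Add(-5, -1) = -6)
Mul(Add(3, Function('o')(2, -3)), Function('F')(-1, 6)) = Mul(Add(3, -6), Mul(6, Add(-5, Mul(4, 6, -1)))) = Mul(-3, Mul(6, Add(-5, -24))) = Mul(-3, Mul(6, -29)) = Mul(-3, -174) = 522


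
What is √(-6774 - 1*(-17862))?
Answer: 12*√77 ≈ 105.30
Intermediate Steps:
√(-6774 - 1*(-17862)) = √(-6774 + 17862) = √11088 = 12*√77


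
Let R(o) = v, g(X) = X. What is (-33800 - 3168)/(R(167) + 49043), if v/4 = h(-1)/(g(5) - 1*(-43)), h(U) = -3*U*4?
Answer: -9242/12261 ≈ -0.75377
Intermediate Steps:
h(U) = -12*U
v = 1 (v = 4*((-12*(-1))/(5 - 1*(-43))) = 4*(12/(5 + 43)) = 4*(12/48) = 4*(12*(1/48)) = 4*(¼) = 1)
R(o) = 1
(-33800 - 3168)/(R(167) + 49043) = (-33800 - 3168)/(1 + 49043) = -36968/49044 = -36968*1/49044 = -9242/12261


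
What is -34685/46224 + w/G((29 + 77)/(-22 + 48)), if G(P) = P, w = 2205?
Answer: 1323172655/2449872 ≈ 540.10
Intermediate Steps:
-34685/46224 + w/G((29 + 77)/(-22 + 48)) = -34685/46224 + 2205/(((29 + 77)/(-22 + 48))) = -34685*1/46224 + 2205/((106/26)) = -34685/46224 + 2205/((106*(1/26))) = -34685/46224 + 2205/(53/13) = -34685/46224 + 2205*(13/53) = -34685/46224 + 28665/53 = 1323172655/2449872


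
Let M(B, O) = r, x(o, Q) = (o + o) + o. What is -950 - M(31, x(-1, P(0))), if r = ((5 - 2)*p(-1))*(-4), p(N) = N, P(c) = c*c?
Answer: -962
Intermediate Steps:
P(c) = c**2
x(o, Q) = 3*o (x(o, Q) = 2*o + o = 3*o)
r = 12 (r = ((5 - 2)*(-1))*(-4) = (3*(-1))*(-4) = -3*(-4) = 12)
M(B, O) = 12
-950 - M(31, x(-1, P(0))) = -950 - 1*12 = -950 - 12 = -962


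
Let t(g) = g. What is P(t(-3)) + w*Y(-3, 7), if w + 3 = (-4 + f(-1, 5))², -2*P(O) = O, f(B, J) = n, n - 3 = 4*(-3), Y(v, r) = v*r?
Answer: -6969/2 ≈ -3484.5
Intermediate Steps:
Y(v, r) = r*v
n = -9 (n = 3 + 4*(-3) = 3 - 12 = -9)
f(B, J) = -9
P(O) = -O/2
w = 166 (w = -3 + (-4 - 9)² = -3 + (-13)² = -3 + 169 = 166)
P(t(-3)) + w*Y(-3, 7) = -½*(-3) + 166*(7*(-3)) = 3/2 + 166*(-21) = 3/2 - 3486 = -6969/2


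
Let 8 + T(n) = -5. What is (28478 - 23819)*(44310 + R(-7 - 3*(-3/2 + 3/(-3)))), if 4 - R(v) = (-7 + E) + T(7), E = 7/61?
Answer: 12599645853/61 ≈ 2.0655e+8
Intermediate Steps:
T(n) = -13 (T(n) = -8 - 5 = -13)
E = 7/61 (E = 7*(1/61) = 7/61 ≈ 0.11475)
R(v) = 1457/61 (R(v) = 4 - ((-7 + 7/61) - 13) = 4 - (-420/61 - 13) = 4 - 1*(-1213/61) = 4 + 1213/61 = 1457/61)
(28478 - 23819)*(44310 + R(-7 - 3*(-3/2 + 3/(-3)))) = (28478 - 23819)*(44310 + 1457/61) = 4659*(2704367/61) = 12599645853/61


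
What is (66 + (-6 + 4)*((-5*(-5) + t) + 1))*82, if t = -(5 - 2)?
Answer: 1640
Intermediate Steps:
t = -3 (t = -1*3 = -3)
(66 + (-6 + 4)*((-5*(-5) + t) + 1))*82 = (66 + (-6 + 4)*((-5*(-5) - 3) + 1))*82 = (66 - 2*((25 - 3) + 1))*82 = (66 - 2*(22 + 1))*82 = (66 - 2*23)*82 = (66 - 46)*82 = 20*82 = 1640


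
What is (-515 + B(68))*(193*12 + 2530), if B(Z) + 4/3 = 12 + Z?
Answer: -6343414/3 ≈ -2.1145e+6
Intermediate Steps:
B(Z) = 32/3 + Z (B(Z) = -4/3 + (12 + Z) = 32/3 + Z)
(-515 + B(68))*(193*12 + 2530) = (-515 + (32/3 + 68))*(193*12 + 2530) = (-515 + 236/3)*(2316 + 2530) = -1309/3*4846 = -6343414/3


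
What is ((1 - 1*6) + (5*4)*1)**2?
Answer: 225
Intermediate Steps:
((1 - 1*6) + (5*4)*1)**2 = ((1 - 6) + 20*1)**2 = (-5 + 20)**2 = 15**2 = 225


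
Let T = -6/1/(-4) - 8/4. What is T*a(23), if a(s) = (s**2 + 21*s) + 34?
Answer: -523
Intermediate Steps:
a(s) = 34 + s**2 + 21*s
T = -1/2 (T = -6*1*(-1/4) - 8*1/4 = -6*(-1/4) - 2 = 3/2 - 2 = -1/2 ≈ -0.50000)
T*a(23) = -(34 + 23**2 + 21*23)/2 = -(34 + 529 + 483)/2 = -1/2*1046 = -523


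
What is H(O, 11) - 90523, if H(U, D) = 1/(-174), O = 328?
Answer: -15751003/174 ≈ -90523.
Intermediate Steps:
H(U, D) = -1/174
H(O, 11) - 90523 = -1/174 - 90523 = -15751003/174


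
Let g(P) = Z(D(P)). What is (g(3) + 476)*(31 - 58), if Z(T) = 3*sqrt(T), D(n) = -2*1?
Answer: -12852 - 81*I*sqrt(2) ≈ -12852.0 - 114.55*I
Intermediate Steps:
D(n) = -2
g(P) = 3*I*sqrt(2) (g(P) = 3*sqrt(-2) = 3*(I*sqrt(2)) = 3*I*sqrt(2))
(g(3) + 476)*(31 - 58) = (3*I*sqrt(2) + 476)*(31 - 58) = (476 + 3*I*sqrt(2))*(-27) = -12852 - 81*I*sqrt(2)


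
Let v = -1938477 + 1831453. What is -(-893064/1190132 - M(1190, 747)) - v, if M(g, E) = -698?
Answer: 31635717024/297533 ≈ 1.0633e+5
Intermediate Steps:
v = -107024
-(-893064/1190132 - M(1190, 747)) - v = -(-893064/1190132 - 1*(-698)) - 1*(-107024) = -(-893064*1/1190132 + 698) + 107024 = -(-223266/297533 + 698) + 107024 = -1*207454768/297533 + 107024 = -207454768/297533 + 107024 = 31635717024/297533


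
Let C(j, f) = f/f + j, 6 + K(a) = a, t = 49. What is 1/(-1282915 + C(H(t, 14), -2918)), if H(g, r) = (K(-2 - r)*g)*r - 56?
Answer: -1/1298062 ≈ -7.7038e-7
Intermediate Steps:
K(a) = -6 + a
H(g, r) = -56 + g*r*(-8 - r) (H(g, r) = ((-6 + (-2 - r))*g)*r - 56 = ((-8 - r)*g)*r - 56 = (g*(-8 - r))*r - 56 = g*r*(-8 - r) - 56 = -56 + g*r*(-8 - r))
C(j, f) = 1 + j
1/(-1282915 + C(H(t, 14), -2918)) = 1/(-1282915 + (1 + (-56 - 1*49*14*(8 + 14)))) = 1/(-1282915 + (1 + (-56 - 1*49*14*22))) = 1/(-1282915 + (1 + (-56 - 15092))) = 1/(-1282915 + (1 - 15148)) = 1/(-1282915 - 15147) = 1/(-1298062) = -1/1298062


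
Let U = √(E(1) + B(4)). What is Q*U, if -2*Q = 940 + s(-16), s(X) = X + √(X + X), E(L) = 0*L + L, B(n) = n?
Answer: 2*√5*(-231 - I*√2) ≈ -1033.1 - 6.3246*I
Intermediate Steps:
E(L) = L (E(L) = 0 + L = L)
s(X) = X + √2*√X (s(X) = X + √(2*X) = X + √2*√X)
U = √5 (U = √(1 + 4) = √5 ≈ 2.2361)
Q = -462 - 2*I*√2 (Q = -(940 + (-16 + √2*√(-16)))/2 = -(940 + (-16 + √2*(4*I)))/2 = -(940 + (-16 + 4*I*√2))/2 = -(924 + 4*I*√2)/2 = -462 - 2*I*√2 ≈ -462.0 - 2.8284*I)
Q*U = (-462 - 2*I*√2)*√5 = √5*(-462 - 2*I*√2)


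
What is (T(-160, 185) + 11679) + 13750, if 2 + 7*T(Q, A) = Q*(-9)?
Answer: 179441/7 ≈ 25634.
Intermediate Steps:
T(Q, A) = -2/7 - 9*Q/7 (T(Q, A) = -2/7 + (Q*(-9))/7 = -2/7 + (-9*Q)/7 = -2/7 - 9*Q/7)
(T(-160, 185) + 11679) + 13750 = ((-2/7 - 9/7*(-160)) + 11679) + 13750 = ((-2/7 + 1440/7) + 11679) + 13750 = (1438/7 + 11679) + 13750 = 83191/7 + 13750 = 179441/7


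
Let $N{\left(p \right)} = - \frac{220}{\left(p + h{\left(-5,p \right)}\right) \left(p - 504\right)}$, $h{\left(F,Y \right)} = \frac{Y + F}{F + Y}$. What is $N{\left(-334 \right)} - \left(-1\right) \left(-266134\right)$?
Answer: $- \frac{37132878728}{139527} \approx -2.6613 \cdot 10^{5}$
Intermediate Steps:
$h{\left(F,Y \right)} = 1$ ($h{\left(F,Y \right)} = \frac{F + Y}{F + Y} = 1$)
$N{\left(p \right)} = - \frac{220}{\left(1 + p\right) \left(-504 + p\right)}$ ($N{\left(p \right)} = - \frac{220}{\left(p + 1\right) \left(p - 504\right)} = - \frac{220}{\left(1 + p\right) \left(-504 + p\right)}$)
$N{\left(-334 \right)} - \left(-1\right) \left(-266134\right) = \frac{220}{504 - \left(-334\right)^{2} + 503 \left(-334\right)} - \left(-1\right) \left(-266134\right) = \frac{220}{504 - 111556 - 168002} - 266134 = \frac{220}{-279054} - 266134 = 220 \left(- \frac{1}{279054}\right) - 266134 = - \frac{110}{139527} - 266134 = - \frac{37132878728}{139527}$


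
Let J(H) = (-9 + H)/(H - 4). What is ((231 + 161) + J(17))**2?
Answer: 26050816/169 ≈ 1.5415e+5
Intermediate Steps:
J(H) = (-9 + H)/(-4 + H)
((231 + 161) + J(17))**2 = ((231 + 161) + (-9 + 17)/(-4 + 17))**2 = (392 + 8/13)**2 = (5104/13)**2 = 26050816/169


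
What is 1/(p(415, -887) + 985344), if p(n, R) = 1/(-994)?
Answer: 994/979431935 ≈ 1.0149e-6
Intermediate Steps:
p(n, R) = -1/994
1/(p(415, -887) + 985344) = 1/(-1/994 + 985344) = 1/(979431935/994) = 994/979431935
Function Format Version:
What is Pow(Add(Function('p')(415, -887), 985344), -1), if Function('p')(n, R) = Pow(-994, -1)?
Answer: Rational(994, 979431935) ≈ 1.0149e-6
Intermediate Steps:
Function('p')(n, R) = Rational(-1, 994)
Pow(Add(Function('p')(415, -887), 985344), -1) = Pow(Add(Rational(-1, 994), 985344), -1) = Pow(Rational(979431935, 994), -1) = Rational(994, 979431935)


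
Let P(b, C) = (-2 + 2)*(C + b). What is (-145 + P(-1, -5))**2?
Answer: 21025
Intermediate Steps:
P(b, C) = 0 (P(b, C) = 0*(C + b) = 0)
(-145 + P(-1, -5))**2 = (-145 + 0)**2 = (-145)**2 = 21025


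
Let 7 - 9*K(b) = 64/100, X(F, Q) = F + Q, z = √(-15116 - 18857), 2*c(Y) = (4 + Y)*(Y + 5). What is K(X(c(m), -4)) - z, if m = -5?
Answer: 53/75 - I*√33973 ≈ 0.70667 - 184.32*I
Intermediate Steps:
c(Y) = (4 + Y)*(5 + Y)/2 (c(Y) = ((4 + Y)*(Y + 5))/2 = ((4 + Y)*(5 + Y))/2 = (4 + Y)*(5 + Y)/2)
z = I*√33973 (z = √(-33973) = I*√33973 ≈ 184.32*I)
K(b) = 53/75 (K(b) = 7/9 - 64/(9*100) = 7/9 - ⅑*16/25 = 7/9 - 16/225 = 53/75)
K(X(c(m), -4)) - z = 53/75 - I*√33973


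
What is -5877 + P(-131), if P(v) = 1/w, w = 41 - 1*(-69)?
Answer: -646469/110 ≈ -5877.0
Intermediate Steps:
w = 110 (w = 41 + 69 = 110)
P(v) = 1/110
-5877 + P(-131) = -5877 + 1/110 = -646469/110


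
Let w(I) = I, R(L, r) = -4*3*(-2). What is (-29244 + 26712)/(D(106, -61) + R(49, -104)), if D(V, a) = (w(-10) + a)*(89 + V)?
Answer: 844/4607 ≈ 0.18320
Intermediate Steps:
R(L, r) = 24 (R(L, r) = -12*(-2) = 24)
D(V, a) = (-10 + a)*(89 + V)
(-29244 + 26712)/(D(106, -61) + R(49, -104)) = (-29244 + 26712)/((-890 - 10*106 + 89*(-61) + 106*(-61)) + 24) = -2532/((-890 - 1060 - 5429 - 6466) + 24) = -2532/(-13845 + 24) = -2532/(-13821) = -2532*(-1/13821) = 844/4607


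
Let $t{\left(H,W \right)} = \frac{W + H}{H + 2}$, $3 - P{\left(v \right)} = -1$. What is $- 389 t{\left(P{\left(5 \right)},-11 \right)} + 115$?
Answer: $\frac{3413}{6} \approx 568.83$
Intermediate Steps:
$P{\left(v \right)} = 4$ ($P{\left(v \right)} = 3 - -1 = 3 + 1 = 4$)
$t{\left(H,W \right)} = \frac{H + W}{2 + H}$
$- 389 t{\left(P{\left(5 \right)},-11 \right)} + 115 = - 389 \frac{4 - 11}{2 + 4} + 115 = - 389 \cdot \frac{1}{6} \left(-7\right) + 115 = \left(-389\right) \left(- \frac{7}{6}\right) + 115 = \frac{2723}{6} + 115 = \frac{3413}{6}$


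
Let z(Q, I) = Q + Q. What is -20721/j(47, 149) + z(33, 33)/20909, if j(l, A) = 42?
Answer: -20631077/41818 ≈ -493.35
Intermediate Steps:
z(Q, I) = 2*Q
-20721/j(47, 149) + z(33, 33)/20909 = -20721/42 + (2*33)/20909 = -20721*1/42 + 66*(1/20909) = -6907/14 + 66/20909 = -20631077/41818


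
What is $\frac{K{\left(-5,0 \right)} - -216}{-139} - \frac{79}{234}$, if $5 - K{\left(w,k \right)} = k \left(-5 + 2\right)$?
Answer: $- \frac{62695}{32526} \approx -1.9275$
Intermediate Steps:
$K{\left(w,k \right)} = 5 + 3 k$ ($K{\left(w,k \right)} = 5 - k \left(-5 + 2\right) = 5 - k \left(-3\right) = 5 - - 3 k = 5 + 3 k$)
$\frac{K{\left(-5,0 \right)} - -216}{-139} - \frac{79}{234} = \frac{\left(5 + 3 \cdot 0\right) - -216}{-139} - \frac{79}{234} = \left(\left(5 + 0\right) + 216\right) \left(- \frac{1}{139}\right) - \frac{79}{234} = \left(5 + 216\right) \left(- \frac{1}{139}\right) - \frac{79}{234} = 221 \left(- \frac{1}{139}\right) - \frac{79}{234} = - \frac{221}{139} - \frac{79}{234} = - \frac{62695}{32526}$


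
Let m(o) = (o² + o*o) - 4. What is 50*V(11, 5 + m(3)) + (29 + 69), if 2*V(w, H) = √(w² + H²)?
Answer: 98 + 25*√482 ≈ 646.86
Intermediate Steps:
m(o) = -4 + 2*o² (m(o) = (o² + o²) - 4 = 2*o² - 4 = -4 + 2*o²)
V(w, H) = √(H² + w²)/2 (V(w, H) = √(w² + H²)/2 = √(H² + w²)/2)
50*V(11, 5 + m(3)) + (29 + 69) = 50*(√((5 + (-4 + 2*3²))² + 11²)/2) + (29 + 69) = 50*(√((5 + (-4 + 2*9))² + 121)/2) + 98 = 50*(√((5 + (-4 + 18))² + 121)/2) + 98 = 50*(√((5 + 14)² + 121)/2) + 98 = 50*(√(19² + 121)/2) + 98 = 50*(√(361 + 121)/2) + 98 = 50*(√482/2) + 98 = 25*√482 + 98 = 98 + 25*√482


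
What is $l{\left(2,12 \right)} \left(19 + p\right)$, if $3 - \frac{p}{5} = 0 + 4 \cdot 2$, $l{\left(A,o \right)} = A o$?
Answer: $-144$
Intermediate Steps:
$p = -25$ ($p = 15 - 5 \left(0 + 4 \cdot 2\right) = 15 - 5 \left(0 + 8\right) = 15 - 40 = -25$)
$l{\left(2,12 \right)} \left(19 + p\right) = 2 \cdot 12 \left(19 - 25\right) = 24 \left(-6\right) = -144$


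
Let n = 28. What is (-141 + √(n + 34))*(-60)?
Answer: 8460 - 60*√62 ≈ 7987.6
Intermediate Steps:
(-141 + √(n + 34))*(-60) = (-141 + √(28 + 34))*(-60) = (-141 + √62)*(-60) = 8460 - 60*√62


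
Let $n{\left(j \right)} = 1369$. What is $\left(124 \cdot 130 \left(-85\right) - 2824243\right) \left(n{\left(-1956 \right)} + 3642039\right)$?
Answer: $-15282067181744$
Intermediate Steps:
$\left(124 \cdot 130 \left(-85\right) - 2824243\right) \left(n{\left(-1956 \right)} + 3642039\right) = \left(124 \cdot 130 \left(-85\right) - 2824243\right) \left(1369 + 3642039\right) = \left(16120 \left(-85\right) - 2824243\right) 3643408 = \left(-1370200 - 2824243\right) 3643408 = \left(-4194443\right) 3643408 = -15282067181744$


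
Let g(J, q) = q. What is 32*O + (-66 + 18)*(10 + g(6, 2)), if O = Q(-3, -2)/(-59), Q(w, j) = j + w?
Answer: -33824/59 ≈ -573.29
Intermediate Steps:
O = 5/59 (O = (-2 - 3)/(-59) = -5*(-1/59) = 5/59 ≈ 0.084746)
32*O + (-66 + 18)*(10 + g(6, 2)) = 32*(5/59) + (-66 + 18)*(10 + 2) = 160/59 - 48*12 = 160/59 - 576 = -33824/59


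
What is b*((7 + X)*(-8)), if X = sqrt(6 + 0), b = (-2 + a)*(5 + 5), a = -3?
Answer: 2800 + 400*sqrt(6) ≈ 3779.8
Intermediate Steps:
b = -50 (b = (-2 - 3)*(5 + 5) = -5*10 = -50)
X = sqrt(6) ≈ 2.4495
b*((7 + X)*(-8)) = -50*(7 + sqrt(6))*(-8) = -50*(-56 - 8*sqrt(6)) = 2800 + 400*sqrt(6)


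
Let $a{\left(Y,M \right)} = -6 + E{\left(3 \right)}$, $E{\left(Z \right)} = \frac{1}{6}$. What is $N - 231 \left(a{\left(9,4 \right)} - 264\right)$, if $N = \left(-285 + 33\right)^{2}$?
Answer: $\frac{251671}{2} \approx 1.2584 \cdot 10^{5}$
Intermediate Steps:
$E{\left(Z \right)} = \frac{1}{6}$
$a{\left(Y,M \right)} = - \frac{35}{6}$ ($a{\left(Y,M \right)} = -6 + \frac{1}{6} = - \frac{35}{6}$)
$N = 63504$ ($N = \left(-252\right)^{2} = 63504$)
$N - 231 \left(a{\left(9,4 \right)} - 264\right) = 63504 - 231 \left(- \frac{35}{6} - 264\right) = 63504 - - \frac{124663}{2} = 63504 + \frac{124663}{2} = \frac{251671}{2}$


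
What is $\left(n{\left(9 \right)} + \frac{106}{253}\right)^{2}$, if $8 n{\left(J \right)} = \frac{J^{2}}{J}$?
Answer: $\frac{9765625}{4096576} \approx 2.3839$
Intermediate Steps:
$n{\left(J \right)} = \frac{J}{8}$ ($n{\left(J \right)} = \frac{J^{2} \frac{1}{J}}{8} = \frac{J}{8}$)
$\left(n{\left(9 \right)} + \frac{106}{253}\right)^{2} = \left(\frac{1}{8} \cdot 9 + \frac{106}{253}\right)^{2} = \left(\frac{9}{8} + 106 \cdot \frac{1}{253}\right)^{2} = \left(\frac{9}{8} + \frac{106}{253}\right)^{2} = \left(\frac{3125}{2024}\right)^{2} = \frac{9765625}{4096576}$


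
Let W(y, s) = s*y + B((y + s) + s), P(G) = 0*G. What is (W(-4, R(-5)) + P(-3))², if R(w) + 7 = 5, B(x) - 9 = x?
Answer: 81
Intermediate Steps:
B(x) = 9 + x
R(w) = -2 (R(w) = -7 + 5 = -2)
P(G) = 0
W(y, s) = 9 + y + 2*s + s*y (W(y, s) = s*y + (9 + ((y + s) + s)) = s*y + (9 + ((s + y) + s)) = s*y + (9 + (y + 2*s)) = s*y + (9 + y + 2*s) = 9 + y + 2*s + s*y)
(W(-4, R(-5)) + P(-3))² = ((9 - 4 + 2*(-2) - 2*(-4)) + 0)² = ((9 - 4 - 4 + 8) + 0)² = (9 + 0)² = 9² = 81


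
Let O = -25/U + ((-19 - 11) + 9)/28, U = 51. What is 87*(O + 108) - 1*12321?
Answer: -206237/68 ≈ -3032.9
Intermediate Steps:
O = -253/204 (O = -25/51 + ((-19 - 11) + 9)/28 = -25*1/51 + (-30 + 9)*(1/28) = -25/51 - 21*1/28 = -25/51 - ¾ = -253/204 ≈ -1.2402)
87*(O + 108) - 1*12321 = 87*(-253/204 + 108) - 1*12321 = 87*(21779/204) - 12321 = 631591/68 - 12321 = -206237/68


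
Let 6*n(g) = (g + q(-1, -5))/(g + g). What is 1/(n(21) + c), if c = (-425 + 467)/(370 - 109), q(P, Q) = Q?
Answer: 1827/410 ≈ 4.4561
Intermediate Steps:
c = 14/87 (c = 42/261 = 42*(1/261) = 14/87 ≈ 0.16092)
n(g) = (-5 + g)/(12*g) (n(g) = ((g - 5)/(g + g))/6 = ((-5 + g)/((2*g)))/6 = ((-5 + g)*(1/(2*g)))/6 = ((-5 + g)/(2*g))/6 = (-5 + g)/(12*g))
1/(n(21) + c) = 1/((1/12)*(-5 + 21)/21 + 14/87) = 1/((1/12)*(1/21)*16 + 14/87) = 1/(4/63 + 14/87) = 1/(410/1827) = 1827/410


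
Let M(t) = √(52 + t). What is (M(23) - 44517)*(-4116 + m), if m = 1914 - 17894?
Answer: 894613632 - 100480*√3 ≈ 8.9444e+8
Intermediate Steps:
m = -15980
(M(23) - 44517)*(-4116 + m) = (√(52 + 23) - 44517)*(-4116 - 15980) = (√75 - 44517)*(-20096) = (5*√3 - 44517)*(-20096) = (-44517 + 5*√3)*(-20096) = 894613632 - 100480*√3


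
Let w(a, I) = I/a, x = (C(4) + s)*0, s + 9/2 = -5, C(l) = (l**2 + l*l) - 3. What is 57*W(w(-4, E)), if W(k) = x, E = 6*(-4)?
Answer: 0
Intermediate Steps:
C(l) = -3 + 2*l**2 (C(l) = (l**2 + l**2) - 3 = 2*l**2 - 3 = -3 + 2*l**2)
E = -24
s = -19/2 (s = -9/2 - 5 = -19/2 ≈ -9.5000)
x = 0 (x = ((-3 + 2*4**2) - 19/2)*0 = ((-3 + 2*16) - 19/2)*0 = ((-3 + 32) - 19/2)*0 = (29 - 19/2)*0 = (39/2)*0 = 0)
W(k) = 0
57*W(w(-4, E)) = 57*0 = 0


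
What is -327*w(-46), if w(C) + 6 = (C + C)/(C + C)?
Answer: 1635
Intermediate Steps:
w(C) = -5 (w(C) = -6 + (C + C)/(C + C) = -6 + (2*C)/((2*C)) = -6 + (2*C)*(1/(2*C)) = -6 + 1 = -5)
-327*w(-46) = -327*(-5) = 1635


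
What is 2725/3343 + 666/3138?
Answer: 1796248/1748389 ≈ 1.0274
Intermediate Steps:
2725/3343 + 666/3138 = 2725*(1/3343) + 666*(1/3138) = 2725/3343 + 111/523 = 1796248/1748389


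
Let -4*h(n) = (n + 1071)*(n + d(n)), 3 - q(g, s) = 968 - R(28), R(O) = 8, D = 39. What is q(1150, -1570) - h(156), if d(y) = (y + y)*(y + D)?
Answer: 18709566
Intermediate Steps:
d(y) = 2*y*(39 + y) (d(y) = (y + y)*(y + 39) = (2*y)*(39 + y) = 2*y*(39 + y))
q(g, s) = -957 (q(g, s) = 3 - (968 - 1*8) = 3 - (968 - 8) = 3 - 1*960 = 3 - 960 = -957)
h(n) = -(1071 + n)*(n + 2*n*(39 + n))/4 (h(n) = -(n + 1071)*(n + 2*n*(39 + n))/4 = -(1071 + n)*(n + 2*n*(39 + n))/4)
q(1150, -1570) - h(156) = -957 - 156*(-84609 - 2221*156 - 2*156²)/4 = -957 - 156*(-84609 - 346476 - 2*24336)/4 = -957 - 156*(-84609 - 346476 - 48672)/4 = -957 - 156*(-479757)/4 = -957 - 1*(-18710523) = -957 + 18710523 = 18709566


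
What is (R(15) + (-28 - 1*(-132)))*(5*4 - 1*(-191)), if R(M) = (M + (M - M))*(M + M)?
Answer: 116894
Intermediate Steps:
R(M) = 2*M² (R(M) = (M + 0)*(2*M) = M*(2*M) = 2*M²)
(R(15) + (-28 - 1*(-132)))*(5*4 - 1*(-191)) = (2*15² + (-28 - 1*(-132)))*(5*4 - 1*(-191)) = (2*225 + (-28 + 132))*(20 + 191) = (450 + 104)*211 = 554*211 = 116894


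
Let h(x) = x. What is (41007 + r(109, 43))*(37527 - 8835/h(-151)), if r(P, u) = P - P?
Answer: 232731619884/151 ≈ 1.5413e+9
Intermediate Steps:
r(P, u) = 0
(41007 + r(109, 43))*(37527 - 8835/h(-151)) = (41007 + 0)*(37527 - 8835/(-151)) = 41007*(37527 - 8835*(-1/151)) = 41007*(37527 + 8835/151) = 41007*(5675412/151) = 232731619884/151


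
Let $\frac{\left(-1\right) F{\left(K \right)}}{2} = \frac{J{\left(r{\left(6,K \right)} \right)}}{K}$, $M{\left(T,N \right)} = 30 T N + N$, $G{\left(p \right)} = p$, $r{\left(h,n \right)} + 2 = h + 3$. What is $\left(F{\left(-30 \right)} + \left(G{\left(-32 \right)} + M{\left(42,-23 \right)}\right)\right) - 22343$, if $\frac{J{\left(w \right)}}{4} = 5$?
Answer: $- \frac{154130}{3} \approx -51377.0$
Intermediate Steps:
$r{\left(h,n \right)} = 1 + h$ ($r{\left(h,n \right)} = -2 + \left(h + 3\right) = -2 + \left(3 + h\right) = 1 + h$)
$J{\left(w \right)} = 20$ ($J{\left(w \right)} = 4 \cdot 5 = 20$)
$M{\left(T,N \right)} = N + 30 N T$ ($M{\left(T,N \right)} = 30 N T + N = N + 30 N T$)
$F{\left(K \right)} = - \frac{40}{K}$ ($F{\left(K \right)} = - 2 \frac{20}{K} = - \frac{40}{K}$)
$\left(F{\left(-30 \right)} + \left(G{\left(-32 \right)} + M{\left(42,-23 \right)}\right)\right) - 22343 = \left(- \frac{40}{-30} - \left(32 + 23 \left(1 + 30 \cdot 42\right)\right)\right) - 22343 = \left(\left(-40\right) \left(- \frac{1}{30}\right) - \left(32 + 23 \left(1 + 1260\right)\right)\right) - 22343 = \left(\frac{4}{3} - 29035\right) - 22343 = - \frac{87101}{3} - 22343 = - \frac{154130}{3}$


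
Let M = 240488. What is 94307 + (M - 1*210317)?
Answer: 124478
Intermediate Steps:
94307 + (M - 1*210317) = 94307 + (240488 - 1*210317) = 94307 + (240488 - 210317) = 94307 + 30171 = 124478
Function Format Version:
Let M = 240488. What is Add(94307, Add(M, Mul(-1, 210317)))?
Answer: 124478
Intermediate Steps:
Add(94307, Add(M, Mul(-1, 210317))) = Add(94307, Add(240488, Mul(-1, 210317))) = Add(94307, Add(240488, -210317)) = Add(94307, 30171) = 124478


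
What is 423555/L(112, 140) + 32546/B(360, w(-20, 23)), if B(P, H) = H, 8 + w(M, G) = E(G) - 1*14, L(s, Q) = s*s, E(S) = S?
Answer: 408680579/12544 ≈ 32580.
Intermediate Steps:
L(s, Q) = s²
w(M, G) = -22 + G (w(M, G) = -8 + (G - 1*14) = -8 + (G - 14) = -8 + (-14 + G) = -22 + G)
423555/L(112, 140) + 32546/B(360, w(-20, 23)) = 423555/(112²) + 32546/(-22 + 23) = 423555/12544 + 32546/1 = 423555*(1/12544) + 32546*1 = 423555/12544 + 32546 = 408680579/12544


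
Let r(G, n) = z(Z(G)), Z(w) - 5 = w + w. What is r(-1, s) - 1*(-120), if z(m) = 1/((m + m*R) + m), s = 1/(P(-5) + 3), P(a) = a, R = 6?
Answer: 2881/24 ≈ 120.04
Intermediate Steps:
Z(w) = 5 + 2*w (Z(w) = 5 + (w + w) = 5 + 2*w)
s = -½ (s = 1/(-5 + 3) = 1/(-2) = -½ ≈ -0.50000)
z(m) = 1/(8*m) (z(m) = 1/((m + m*6) + m) = 1/((m + 6*m) + m) = 1/(7*m + m) = 1/(8*m))
r(G, n) = 1/(8*(5 + 2*G))
r(-1, s) - 1*(-120) = 1/(8*(5 + 2*(-1))) - 1*(-120) = 1/(8*(5 - 2)) + 120 = (⅛)/3 + 120 = (⅛)*(⅓) + 120 = 1/24 + 120 = 2881/24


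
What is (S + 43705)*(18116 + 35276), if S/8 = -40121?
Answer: -14803626096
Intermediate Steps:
S = -320968 (S = 8*(-40121) = -320968)
(S + 43705)*(18116 + 35276) = (-320968 + 43705)*(18116 + 35276) = -277263*53392 = -14803626096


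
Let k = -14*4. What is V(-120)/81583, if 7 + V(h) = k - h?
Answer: 57/81583 ≈ 0.00069867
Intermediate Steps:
k = -56
V(h) = -63 - h (V(h) = -7 + (-56 - h) = -63 - h)
V(-120)/81583 = (-63 - 1*(-120))/81583 = (-63 + 120)*(1/81583) = 57*(1/81583) = 57/81583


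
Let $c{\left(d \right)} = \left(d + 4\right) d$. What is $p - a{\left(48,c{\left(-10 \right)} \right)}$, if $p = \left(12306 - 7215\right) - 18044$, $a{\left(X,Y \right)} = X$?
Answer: $-13001$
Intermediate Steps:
$c{\left(d \right)} = d \left(4 + d\right)$ ($c{\left(d \right)} = \left(4 + d\right) d = d \left(4 + d\right)$)
$p = -12953$ ($p = 5091 - 18044 = -12953$)
$p - a{\left(48,c{\left(-10 \right)} \right)} = -12953 - 48 = -13001$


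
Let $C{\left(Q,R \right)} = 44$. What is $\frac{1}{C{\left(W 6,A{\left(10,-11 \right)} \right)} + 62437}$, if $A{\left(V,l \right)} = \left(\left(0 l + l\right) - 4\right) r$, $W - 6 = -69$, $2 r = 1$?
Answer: $\frac{1}{62481} \approx 1.6005 \cdot 10^{-5}$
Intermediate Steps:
$r = \frac{1}{2}$ ($r = \frac{1}{2} \cdot 1 = \frac{1}{2} \approx 0.5$)
$W = -63$ ($W = 6 - 69 = -63$)
$A{\left(V,l \right)} = -2 + \frac{l}{2}$ ($A{\left(V,l \right)} = \left(\left(0 l + l\right) - 4\right) \frac{1}{2} = \left(\left(0 + l\right) - 4\right) \frac{1}{2} = \left(l - 4\right) \frac{1}{2} = \left(-4 + l\right) \frac{1}{2} = -2 + \frac{l}{2}$)
$\frac{1}{C{\left(W 6,A{\left(10,-11 \right)} \right)} + 62437} = \frac{1}{44 + 62437} = \frac{1}{62481}$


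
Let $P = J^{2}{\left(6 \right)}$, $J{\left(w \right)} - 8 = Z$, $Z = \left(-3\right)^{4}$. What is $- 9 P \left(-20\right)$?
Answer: $1425780$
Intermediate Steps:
$Z = 81$
$J{\left(w \right)} = 89$ ($J{\left(w \right)} = 8 + 81 = 89$)
$P = 7921$ ($P = 89^{2} = 7921$)
$- 9 P \left(-20\right) = \left(-9\right) 7921 \left(-20\right) = \left(-71289\right) \left(-20\right) = 1425780$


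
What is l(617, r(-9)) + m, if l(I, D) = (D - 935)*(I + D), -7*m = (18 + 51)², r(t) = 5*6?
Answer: -4103506/7 ≈ -5.8622e+5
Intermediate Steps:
r(t) = 30
m = -4761/7 (m = -(18 + 51)²/7 = -⅐*69² = -⅐*4761 = -4761/7 ≈ -680.14)
l(I, D) = (-935 + D)*(D + I)
l(617, r(-9)) + m = (30² - 935*30 - 935*617 + 30*617) - 4761/7 = (900 - 28050 - 576895 + 18510) - 4761/7 = -585535 - 4761/7 = -4103506/7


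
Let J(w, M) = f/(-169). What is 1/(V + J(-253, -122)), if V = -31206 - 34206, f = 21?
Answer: -169/11054649 ≈ -1.5288e-5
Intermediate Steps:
J(w, M) = -21/169 (J(w, M) = 21/(-169) = 21*(-1/169) = -21/169)
V = -65412
1/(V + J(-253, -122)) = 1/(-65412 - 21/169) = 1/(-11054649/169) = -169/11054649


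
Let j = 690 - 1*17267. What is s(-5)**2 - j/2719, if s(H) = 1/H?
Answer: 417144/67975 ≈ 6.1367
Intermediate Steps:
j = -16577 (j = 690 - 17267 = -16577)
s(-5)**2 - j/2719 = (1/(-5))**2 - (-16577)/2719 = (-1/5)**2 - (-16577)/2719 = 1/25 - 1*(-16577/2719) = 1/25 + 16577/2719 = 417144/67975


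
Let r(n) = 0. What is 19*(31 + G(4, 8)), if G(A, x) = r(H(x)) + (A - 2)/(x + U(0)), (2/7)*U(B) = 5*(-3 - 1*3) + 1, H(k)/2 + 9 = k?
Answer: 110067/187 ≈ 588.59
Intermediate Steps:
H(k) = -18 + 2*k
U(B) = -203/2 (U(B) = 7*(5*(-3 - 1*3) + 1)/2 = 7*(5*(-3 - 3) + 1)/2 = 7*(5*(-6) + 1)/2 = 7*(-30 + 1)/2 = (7/2)*(-29) = -203/2)
G(A, x) = (-2 + A)/(-203/2 + x) (G(A, x) = 0 + (A - 2)/(x - 203/2) = 0 + (-2 + A)/(-203/2 + x) = (-2 + A)/(-203/2 + x))
19*(31 + G(4, 8)) = 19*(31 + 2*(-2 + 4)/(-203 + 2*8)) = 19*(31 + 2*2/(-203 + 16)) = 19*(31 + 2*2/(-187)) = 19*(31 + 2*(-1/187)*2) = 19*(31 - 4/187) = 19*(5793/187) = 110067/187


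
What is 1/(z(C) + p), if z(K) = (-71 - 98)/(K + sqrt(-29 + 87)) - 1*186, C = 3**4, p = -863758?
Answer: -5618241521/4853857879176801 - 169*sqrt(58)/4853857879176801 ≈ -1.1575e-6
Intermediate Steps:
C = 81
z(K) = -186 - 169/(K + sqrt(58)) (z(K) = -169/(K + sqrt(58)) - 186 = -186 - 169/(K + sqrt(58)))
1/(z(C) + p) = 1/((-169 - 186*81 - 186*sqrt(58))/(81 + sqrt(58)) - 863758) = 1/((-169 - 15066 - 186*sqrt(58))/(81 + sqrt(58)) - 863758) = 1/((-15235 - 186*sqrt(58))/(81 + sqrt(58)) - 863758) = 1/(-863758 + (-15235 - 186*sqrt(58))/(81 + sqrt(58)))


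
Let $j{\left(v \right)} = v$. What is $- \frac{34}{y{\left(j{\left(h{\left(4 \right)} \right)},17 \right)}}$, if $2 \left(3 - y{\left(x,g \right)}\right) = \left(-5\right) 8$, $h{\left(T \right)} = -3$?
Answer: $- \frac{34}{23} \approx -1.4783$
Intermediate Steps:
$y{\left(x,g \right)} = 23$ ($y{\left(x,g \right)} = 3 - \frac{\left(-5\right) 8}{2} = 3 - -20 = 3 + 20 = 23$)
$- \frac{34}{y{\left(j{\left(h{\left(4 \right)} \right)},17 \right)}} = - \frac{34}{23}$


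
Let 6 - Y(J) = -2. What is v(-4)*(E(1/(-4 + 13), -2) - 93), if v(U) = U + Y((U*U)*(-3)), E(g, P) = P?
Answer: -380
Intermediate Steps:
Y(J) = 8 (Y(J) = 6 - 1*(-2) = 6 + 2 = 8)
v(U) = 8 + U (v(U) = U + 8 = 8 + U)
v(-4)*(E(1/(-4 + 13), -2) - 93) = (8 - 4)*(-2 - 93) = 4*(-95) = -380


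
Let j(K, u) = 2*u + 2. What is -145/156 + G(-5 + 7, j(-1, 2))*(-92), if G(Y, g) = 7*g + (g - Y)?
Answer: -660337/156 ≈ -4232.9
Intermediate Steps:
j(K, u) = 2 + 2*u
G(Y, g) = -Y + 8*g
-145/156 + G(-5 + 7, j(-1, 2))*(-92) = -145/156 + (-(-5 + 7) + 8*(2 + 2*2))*(-92) = -145*1/156 + (-1*2 + 8*(2 + 4))*(-92) = -145/156 + (-2 + 8*6)*(-92) = -145/156 + (-2 + 48)*(-92) = -145/156 + 46*(-92) = -145/156 - 4232 = -660337/156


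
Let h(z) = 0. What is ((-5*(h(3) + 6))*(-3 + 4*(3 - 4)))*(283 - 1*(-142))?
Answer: 89250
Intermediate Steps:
((-5*(h(3) + 6))*(-3 + 4*(3 - 4)))*(283 - 1*(-142)) = ((-5*(0 + 6))*(-3 + 4*(3 - 4)))*(283 - 1*(-142)) = ((-5*6)*(-3 + 4*(-1)))*(283 + 142) = -30*(-3 - 4)*425 = -30*(-7)*425 = 210*425 = 89250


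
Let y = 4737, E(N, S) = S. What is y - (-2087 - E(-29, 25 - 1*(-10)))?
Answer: 6859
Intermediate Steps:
y - (-2087 - E(-29, 25 - 1*(-10))) = 4737 - (-2087 - (25 - 1*(-10))) = 4737 - (-2087 - (25 + 10)) = 4737 - (-2087 - 1*35) = 4737 - (-2087 - 35) = 4737 - 1*(-2122) = 4737 + 2122 = 6859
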